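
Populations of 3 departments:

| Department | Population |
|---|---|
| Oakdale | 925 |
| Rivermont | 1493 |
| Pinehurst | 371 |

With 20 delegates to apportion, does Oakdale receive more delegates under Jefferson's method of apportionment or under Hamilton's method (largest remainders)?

Jefferson: Oakdale 7, Rivermont 11, Pinehurst 2.
Hamilton: Oakdale 6, Rivermont 11, Pinehurst 3.
Oakdale gets 7 under Jefferson and 6 under Hamilton.

Jefferson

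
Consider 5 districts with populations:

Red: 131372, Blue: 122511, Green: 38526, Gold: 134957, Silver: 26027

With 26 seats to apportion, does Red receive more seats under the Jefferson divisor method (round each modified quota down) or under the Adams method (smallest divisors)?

Jefferson: Red 8, Blue 7, Green 2, Gold 8, Silver 1.
Adams: Red 7, Blue 7, Green 2, Gold 8, Silver 2.
Red gets 8 under Jefferson and 7 under Adams.

Jefferson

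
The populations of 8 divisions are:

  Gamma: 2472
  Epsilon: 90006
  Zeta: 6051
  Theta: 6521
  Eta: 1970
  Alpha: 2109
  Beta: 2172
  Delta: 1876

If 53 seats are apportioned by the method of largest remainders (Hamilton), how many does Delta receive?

1

The standard divisor is 113177/53 ≈ 2135.415.
Standard quotas: Gamma 1.1576, Epsilon 42.1492, Zeta 2.8336, Theta 3.0537, Eta 0.9225, Alpha 0.9876, Beta 1.0171, Delta 0.8785.
Lower quotas: Gamma 1, Epsilon 42, Zeta 2, Theta 3, Eta 0, Alpha 0, Beta 1, Delta 0 (sum 49, leaving 4 seats).
Remainders in descending order: Alpha 0.9876, Eta 0.9225, Delta 0.8785, Zeta 0.8336, Gamma 0.1576, Epsilon 0.1492, Theta 0.0537, Beta 0.0171.
Largest remainders: Alpha, Eta, Delta, Zeta receive the extra seats.
Delta receives 1.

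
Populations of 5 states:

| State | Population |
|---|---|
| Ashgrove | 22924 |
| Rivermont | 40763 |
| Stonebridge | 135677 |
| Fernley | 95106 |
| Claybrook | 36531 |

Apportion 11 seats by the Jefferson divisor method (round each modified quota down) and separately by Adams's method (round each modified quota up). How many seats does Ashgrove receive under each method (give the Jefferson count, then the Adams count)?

Jefferson: Ashgrove 0, Rivermont 1, Stonebridge 5, Fernley 4, Claybrook 1.
Adams: Ashgrove 1, Rivermont 2, Stonebridge 4, Fernley 3, Claybrook 1.
Ashgrove gets 0 under Jefferson and 1 under Adams.

0 and 1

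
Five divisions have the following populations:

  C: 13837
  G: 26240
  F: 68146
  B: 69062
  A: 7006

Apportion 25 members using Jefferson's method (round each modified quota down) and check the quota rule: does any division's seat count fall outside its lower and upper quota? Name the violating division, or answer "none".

none

Standard quotas: C 1.877, G 3.560, F 9.244, B 9.369, A 0.950.
Jefferson allocation: C 2, G 3, F 9, B 10, A 1.
Every allocation lies between the lower and upper quota.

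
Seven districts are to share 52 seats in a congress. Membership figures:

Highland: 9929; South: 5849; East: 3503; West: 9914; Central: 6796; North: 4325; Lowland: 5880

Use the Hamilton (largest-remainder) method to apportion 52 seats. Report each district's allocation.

Total 46196; standard divisor 46196/52 ≈ 888.385.
Standard quotas: Highland 11.1765, South 6.5839, East 3.9431, West 11.1596, Central 7.6498, North 4.8684, Lowland 6.6188.
Lower quotas: Highland 11, South 6, East 3, West 11, Central 7, North 4, Lowland 6 (sum 48, leaving 4 seats).
Remainders in descending order: East 0.9431, North 0.8684, Central 0.6498, Lowland 0.6188, South 0.5839, Highland 0.1765, West 0.1596.
Largest remainders: East, North, Central, Lowland receive the extra seats.

Highland: 11; South: 6; East: 4; West: 11; Central: 8; North: 5; Lowland: 7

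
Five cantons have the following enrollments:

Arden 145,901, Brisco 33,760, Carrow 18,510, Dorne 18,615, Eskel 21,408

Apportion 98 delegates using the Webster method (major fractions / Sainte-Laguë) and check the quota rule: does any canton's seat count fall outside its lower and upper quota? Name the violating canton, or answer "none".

Arden

Standard quotas: Arden 60.028, Brisco 13.890, Carrow 7.616, Dorne 7.659, Eskel 8.808.
Webster allocation: Arden 59, Brisco 14, Carrow 8, Dorne 8, Eskel 9.
Arden has quota 60.028 (lower 60, upper 61) but receives 59 — outside the quota interval.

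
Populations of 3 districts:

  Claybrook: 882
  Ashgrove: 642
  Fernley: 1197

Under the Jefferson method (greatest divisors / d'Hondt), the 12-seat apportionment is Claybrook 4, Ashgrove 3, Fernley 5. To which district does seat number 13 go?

Fernley

Priority for the next seat is population ÷ (current seats + 1).
Priorities: Claybrook 176.400, Ashgrove 160.500, Fernley 199.500.
Highest priority: Fernley.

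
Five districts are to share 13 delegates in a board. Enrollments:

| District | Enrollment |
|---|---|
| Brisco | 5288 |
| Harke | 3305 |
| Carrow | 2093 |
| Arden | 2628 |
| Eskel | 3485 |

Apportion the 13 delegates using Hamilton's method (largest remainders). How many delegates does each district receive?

Brisco 4; Harke 2; Carrow 2; Arden 2; Eskel 3

The standard divisor is 16799/13 ≈ 1292.231.
Standard quotas: Brisco 4.0921, Harke 2.5576, Carrow 1.6197, Arden 2.0337, Eskel 2.6969.
Lower quotas: Brisco 4, Harke 2, Carrow 1, Arden 2, Eskel 2 (sum 11, leaving 2 seats).
Remainders in descending order: Eskel 0.6969, Carrow 0.6197, Harke 0.5576, Brisco 0.0921, Arden 0.0337.
The surplus seats go to Eskel, Carrow.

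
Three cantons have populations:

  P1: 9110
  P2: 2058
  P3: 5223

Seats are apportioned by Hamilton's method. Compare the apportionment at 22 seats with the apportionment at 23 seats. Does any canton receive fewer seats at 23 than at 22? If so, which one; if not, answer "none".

At 22 seats: P1 12, P2 3, P3 7.
At 23 seats: P1 13, P2 3, P3 7.
No canton's allocation decreased.

none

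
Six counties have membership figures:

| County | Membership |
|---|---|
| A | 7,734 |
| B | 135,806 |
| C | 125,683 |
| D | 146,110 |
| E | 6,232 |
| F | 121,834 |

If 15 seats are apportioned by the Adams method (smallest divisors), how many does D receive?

Standard divisor 543399/15 ≈ 36226.6; standard quotas: A 0.213, B 3.749, C 3.469, D 4.033, E 0.172, F 3.363.
Rounding up gives 1, 4, 4, 5, 1, 4 = 19 seats, so the divisor must be adjusted.
With modified divisor 47000: modified quotas A 0.165, B 2.889, C 2.674, D 3.109, E 0.133, F 2.592.
Rounding up: A 1, B 3, C 3, D 4, E 1, F 3 (total 15).
D receives 4.

4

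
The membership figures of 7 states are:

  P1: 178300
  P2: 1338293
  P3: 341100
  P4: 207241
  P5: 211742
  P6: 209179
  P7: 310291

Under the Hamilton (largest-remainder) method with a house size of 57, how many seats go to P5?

The standard divisor is 2796146/57 ≈ 49055.193.
Standard quotas: P1 3.6347, P2 27.2814, P3 6.9534, P4 4.2246, P5 4.3164, P6 4.2642, P7 6.3253.
Lower quotas: P1 3, P2 27, P3 6, P4 4, P5 4, P6 4, P7 6 (sum 54, leaving 3 seats).
Remainders in descending order: P3 0.9534, P1 0.6347, P7 0.3253, P5 0.3164, P2 0.2814, P6 0.2642, P4 0.2246.
The surplus seats go to P3, P1, P7.
P5 receives 4.

4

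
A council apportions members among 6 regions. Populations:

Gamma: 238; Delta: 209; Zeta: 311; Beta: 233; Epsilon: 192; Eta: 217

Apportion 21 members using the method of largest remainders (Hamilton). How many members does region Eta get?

3

Standard divisor: 1400 ÷ 21 ≈ 66.667.
Standard quotas: Gamma 3.570, Delta 3.135, Zeta 4.665, Beta 3.495, Epsilon 2.880, Eta 3.255.
Lower quotas: Gamma 3, Delta 3, Zeta 4, Beta 3, Epsilon 2, Eta 3 (sum 18, leaving 3 seats).
Remainders in descending order: Epsilon 0.880, Zeta 0.665, Gamma 0.570, Beta 0.495, Eta 0.255, Delta 0.135.
The surplus seats go to Epsilon, Zeta, Gamma.
Eta receives 3.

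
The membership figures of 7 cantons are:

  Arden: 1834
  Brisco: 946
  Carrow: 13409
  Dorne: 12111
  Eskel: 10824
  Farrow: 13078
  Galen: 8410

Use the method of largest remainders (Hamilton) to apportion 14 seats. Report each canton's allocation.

The standard divisor is 60612/14 ≈ 4329.429.
Standard quotas: Arden 0.4236, Brisco 0.2185, Carrow 3.0972, Dorne 2.7974, Eskel 2.5001, Farrow 3.0207, Galen 1.9425.
Lower quotas: Arden 0, Brisco 0, Carrow 3, Dorne 2, Eskel 2, Farrow 3, Galen 1 (sum 11, leaving 3 seats).
Remainders in descending order: Galen 0.9425, Dorne 0.7974, Eskel 0.5001, Arden 0.4236, Brisco 0.2185, Carrow 0.0972, Farrow 0.0207.
The surplus seats go to Galen, Dorne, Eskel.

Arden 0; Brisco 0; Carrow 3; Dorne 3; Eskel 3; Farrow 3; Galen 2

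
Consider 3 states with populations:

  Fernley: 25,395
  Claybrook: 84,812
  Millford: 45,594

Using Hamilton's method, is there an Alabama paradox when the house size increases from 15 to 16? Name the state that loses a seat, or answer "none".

Fernley

At 15 seats: Fernley 3, Claybrook 8, Millford 4.
At 16 seats: Fernley 2, Claybrook 9, Millford 5.
Fernley drops from 3 to 2.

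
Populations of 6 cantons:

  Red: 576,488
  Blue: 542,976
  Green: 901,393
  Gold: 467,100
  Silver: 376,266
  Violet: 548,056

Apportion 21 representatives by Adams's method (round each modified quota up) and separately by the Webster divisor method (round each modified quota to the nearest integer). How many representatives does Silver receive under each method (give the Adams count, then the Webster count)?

Adams: Red 4, Blue 3, Green 5, Gold 3, Silver 3, Violet 3.
Webster: Red 4, Blue 3, Green 6, Gold 3, Silver 2, Violet 3.
Silver gets 3 under Adams and 2 under Webster.

3 and 2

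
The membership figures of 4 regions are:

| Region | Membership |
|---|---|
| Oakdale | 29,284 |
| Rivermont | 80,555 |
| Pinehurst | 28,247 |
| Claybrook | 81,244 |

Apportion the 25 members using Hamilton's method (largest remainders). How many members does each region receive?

Standard divisor: 219330 ÷ 25 ≈ 8773.2.
Standard quotas: Oakdale 3.3379, Rivermont 9.1819, Pinehurst 3.2197, Claybrook 9.2605.
Lower quotas: Oakdale 3, Rivermont 9, Pinehurst 3, Claybrook 9 (sum 24, leaving 1 seat).
Remainders in descending order: Oakdale 0.3379, Claybrook 0.2605, Pinehurst 0.2197, Rivermont 0.1819.
The surplus seat goes to Oakdale.

Oakdale: 4, Rivermont: 9, Pinehurst: 3, Claybrook: 9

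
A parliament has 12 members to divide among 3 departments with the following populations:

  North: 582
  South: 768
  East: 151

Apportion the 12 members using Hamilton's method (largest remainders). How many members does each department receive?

North 5, South 6, East 1

The standard divisor is 1501/12 ≈ 125.083.
Standard quotas: North 4.653, South 6.140, East 1.207.
Lower quotas: North 4, South 6, East 1 (sum 11, leaving 1 seat).
Remainders in descending order: North 0.653, East 0.207, South 0.140.
The surplus seat goes to North.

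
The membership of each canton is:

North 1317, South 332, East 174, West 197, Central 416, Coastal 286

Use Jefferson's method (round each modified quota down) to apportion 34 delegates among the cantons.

North 18, South 4, East 2, West 2, Central 5, Coastal 3

Standard divisor 2722/34 ≈ 80.059; standard quotas: North 16.450, South 4.147, East 2.173, West 2.461, Central 5.196, Coastal 3.572.
Rounding down gives 16, 4, 2, 2, 5, 3 = 32 seats, so the divisor must be adjusted.
With modified divisor 72: modified quotas North 18.292, South 4.611, East 2.417, West 2.736, Central 5.778, Coastal 3.972.
Rounding down: North 18, South 4, East 2, West 2, Central 5, Coastal 3 (total 34).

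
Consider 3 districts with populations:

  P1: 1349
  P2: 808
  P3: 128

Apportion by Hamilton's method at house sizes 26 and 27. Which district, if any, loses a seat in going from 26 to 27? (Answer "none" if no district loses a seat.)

At 26 seats: P1 15, P2 9, P3 2.
At 27 seats: P1 16, P2 10, P3 1.
P3 drops from 2 to 1.

P3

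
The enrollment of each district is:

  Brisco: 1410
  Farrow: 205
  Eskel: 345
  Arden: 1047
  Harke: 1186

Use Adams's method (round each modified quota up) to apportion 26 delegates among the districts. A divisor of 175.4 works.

Brisco: 9, Farrow: 2, Eskel: 2, Arden: 6, Harke: 7

With modified divisor 175.4: modified quotas Brisco 8.039, Farrow 1.169, Eskel 1.967, Arden 5.969, Harke 6.762.
Rounding up: Brisco 9, Farrow 2, Eskel 2, Arden 6, Harke 7 (total 26).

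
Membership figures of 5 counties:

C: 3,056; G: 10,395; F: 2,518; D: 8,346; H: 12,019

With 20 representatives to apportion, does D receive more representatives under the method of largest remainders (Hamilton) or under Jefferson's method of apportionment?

Jefferson

Hamilton: C 2, G 6, F 1, D 4, H 7.
Jefferson: C 1, G 6, F 1, D 5, H 7.
D gets 4 under Hamilton and 5 under Jefferson.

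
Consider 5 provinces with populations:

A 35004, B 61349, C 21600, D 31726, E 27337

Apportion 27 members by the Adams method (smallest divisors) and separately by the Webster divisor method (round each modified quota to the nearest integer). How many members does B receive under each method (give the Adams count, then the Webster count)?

Adams: A 5, B 9, C 4, D 5, E 4.
Webster: A 5, B 10, C 3, D 5, E 4.
B gets 9 under Adams and 10 under Webster.

9 and 10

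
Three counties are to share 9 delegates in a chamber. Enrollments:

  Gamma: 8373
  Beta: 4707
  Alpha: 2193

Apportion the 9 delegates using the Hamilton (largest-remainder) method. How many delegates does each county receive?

Gamma 5, Beta 3, Alpha 1

Total 15273; standard divisor 15273/9 = 1697.
Standard quotas: Gamma 4.9340, Beta 2.7737, Alpha 1.2923.
Lower quotas: Gamma 4, Beta 2, Alpha 1 (sum 7, leaving 2 seats).
Remainders in descending order: Gamma 0.9340, Beta 0.7737, Alpha 0.2923.
The surplus seats go to Gamma, Beta.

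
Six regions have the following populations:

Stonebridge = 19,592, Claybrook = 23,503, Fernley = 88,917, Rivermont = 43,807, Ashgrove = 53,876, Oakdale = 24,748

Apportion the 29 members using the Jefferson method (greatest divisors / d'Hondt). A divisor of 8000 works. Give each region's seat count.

Stonebridge 2, Claybrook 2, Fernley 11, Rivermont 5, Ashgrove 6, Oakdale 3

With modified divisor 8000: modified quotas Stonebridge 2.449, Claybrook 2.938, Fernley 11.115, Rivermont 5.476, Ashgrove 6.734, Oakdale 3.094.
Rounding down: Stonebridge 2, Claybrook 2, Fernley 11, Rivermont 5, Ashgrove 6, Oakdale 3 (total 29).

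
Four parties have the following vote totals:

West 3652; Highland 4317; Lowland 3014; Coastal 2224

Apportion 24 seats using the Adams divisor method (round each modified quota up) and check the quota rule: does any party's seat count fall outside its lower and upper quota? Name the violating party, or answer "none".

Standard quotas: West 6.636, Highland 7.845, Lowland 5.477, Coastal 4.041.
Adams allocation: West 7, Highland 8, Lowland 5, Coastal 4.
Every allocation lies between the lower and upper quota.

none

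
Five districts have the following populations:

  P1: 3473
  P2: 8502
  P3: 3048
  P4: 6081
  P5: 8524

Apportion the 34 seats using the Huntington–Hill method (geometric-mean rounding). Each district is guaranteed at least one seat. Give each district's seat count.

P1 4, P2 10, P3 3, P4 7, P5 10

With divisor 888: modified quotas P1 3.911, P2 9.574, P3 3.432, P4 6.848, P5 9.599.
Geometric-mean thresholds: P1 √(3·4)=3.464, P2 √(9·10)=9.487, P3 √(3·4)=3.464, P4 √(6·7)=6.481, P5 √(9·10)=9.487.
Each quota rounded against its threshold gives P1 4, P2 10, P3 3, P4 7, P5 10 (total 34).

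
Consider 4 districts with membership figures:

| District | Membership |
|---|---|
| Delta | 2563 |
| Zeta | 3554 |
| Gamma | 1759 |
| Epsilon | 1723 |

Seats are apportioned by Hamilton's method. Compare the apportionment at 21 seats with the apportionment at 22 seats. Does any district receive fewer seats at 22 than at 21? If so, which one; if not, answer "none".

none

At 21 seats: Delta 5, Zeta 8, Gamma 4, Epsilon 4.
At 22 seats: Delta 6, Zeta 8, Gamma 4, Epsilon 4.
No district's allocation decreased.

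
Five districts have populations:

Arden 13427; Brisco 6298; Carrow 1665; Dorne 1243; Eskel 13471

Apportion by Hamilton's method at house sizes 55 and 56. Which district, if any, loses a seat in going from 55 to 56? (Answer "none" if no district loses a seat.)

At 55 seats: Arden 20, Brisco 10, Carrow 3, Dorne 2, Eskel 20.
At 56 seats: Arden 21, Brisco 10, Carrow 2, Dorne 2, Eskel 21.
Carrow drops from 3 to 2.

Carrow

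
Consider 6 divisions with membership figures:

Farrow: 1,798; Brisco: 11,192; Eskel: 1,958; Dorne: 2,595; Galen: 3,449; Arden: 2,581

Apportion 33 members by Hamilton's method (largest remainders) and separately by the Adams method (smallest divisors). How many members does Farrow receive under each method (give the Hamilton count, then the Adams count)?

2 and 3

Hamilton: Farrow 2, Brisco 16, Eskel 3, Dorne 4, Galen 5, Arden 3.
Adams: Farrow 3, Brisco 14, Eskel 3, Dorne 4, Galen 5, Arden 4.
Farrow gets 2 under Hamilton and 3 under Adams.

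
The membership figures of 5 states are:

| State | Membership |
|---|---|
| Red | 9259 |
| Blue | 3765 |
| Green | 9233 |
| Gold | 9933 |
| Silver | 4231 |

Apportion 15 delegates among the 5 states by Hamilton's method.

Total 36421; standard divisor 36421/15 ≈ 2428.067.
Standard quotas: Red 3.8133, Blue 1.5506, Green 3.8026, Gold 4.0909, Silver 1.7425.
Lower quotas: Red 3, Blue 1, Green 3, Gold 4, Silver 1 (sum 12, leaving 3 seats).
Remainders in descending order: Red 0.8133, Green 0.8026, Silver 0.7425, Blue 0.5506, Gold 0.0909.
Largest remainders: Red, Green, Silver receive the extra seats.

Red 4, Blue 1, Green 4, Gold 4, Silver 2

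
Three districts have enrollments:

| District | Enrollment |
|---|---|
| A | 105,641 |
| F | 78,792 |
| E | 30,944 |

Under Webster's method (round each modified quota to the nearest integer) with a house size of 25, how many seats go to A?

Standard divisor 215377/25 ≈ 8615.08; standard quotas: A 12.262, F 9.146, E 3.592.
Rounding to the nearest integer gives A 12, F 9, E 4 — total 25, matching the house size, so no adjustment is needed.
A receives 12.

12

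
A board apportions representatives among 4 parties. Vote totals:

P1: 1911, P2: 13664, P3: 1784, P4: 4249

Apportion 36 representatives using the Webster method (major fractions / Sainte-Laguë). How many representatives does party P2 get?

Standard divisor 21608/36 ≈ 600.222; standard quotas: P1 3.184, P2 22.765, P3 2.972, P4 7.079.
Rounding to the nearest integer gives P1 3, P2 23, P3 3, P4 7 — total 36, matching the house size, so no adjustment is needed.
P2 receives 23.

23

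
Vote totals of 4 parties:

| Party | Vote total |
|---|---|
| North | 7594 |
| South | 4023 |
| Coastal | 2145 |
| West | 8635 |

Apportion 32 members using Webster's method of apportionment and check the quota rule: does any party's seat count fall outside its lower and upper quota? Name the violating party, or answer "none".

Standard quotas: North 10.850, South 5.748, Coastal 3.065, West 12.337.
Webster allocation: North 11, South 6, Coastal 3, West 12.
Every allocation lies between the lower and upper quota.

none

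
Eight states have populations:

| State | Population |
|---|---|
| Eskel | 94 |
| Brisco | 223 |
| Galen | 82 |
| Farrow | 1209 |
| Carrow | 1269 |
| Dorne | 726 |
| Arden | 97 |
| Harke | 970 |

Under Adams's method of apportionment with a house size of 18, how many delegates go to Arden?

Standard divisor 4670/18 ≈ 259.444; standard quotas: Eskel 0.362, Brisco 0.860, Galen 0.316, Farrow 4.660, Carrow 4.891, Dorne 2.798, Arden 0.374, Harke 3.739.
Rounding up gives 1, 1, 1, 5, 5, 3, 1, 4 = 21 seats, so the divisor must be adjusted.
With modified divisor 340: modified quotas Eskel 0.276, Brisco 0.656, Galen 0.241, Farrow 3.556, Carrow 3.732, Dorne 2.135, Arden 0.285, Harke 2.853.
Rounding up: Eskel 1, Brisco 1, Galen 1, Farrow 4, Carrow 4, Dorne 3, Arden 1, Harke 3 (total 18).
Arden receives 1.

1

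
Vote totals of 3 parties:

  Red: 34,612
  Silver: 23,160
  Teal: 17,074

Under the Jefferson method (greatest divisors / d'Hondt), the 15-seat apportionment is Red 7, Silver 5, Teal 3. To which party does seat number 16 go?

Red

Priority for the next seat is population ÷ (current seats + 1).
Priorities: Red 4326.500, Silver 3860.000, Teal 4268.500.
Highest priority: Red.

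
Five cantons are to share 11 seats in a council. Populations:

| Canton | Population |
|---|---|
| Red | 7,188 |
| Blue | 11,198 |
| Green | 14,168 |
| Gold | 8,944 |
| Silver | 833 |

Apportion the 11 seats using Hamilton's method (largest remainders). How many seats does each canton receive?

The standard divisor is 42331/11 ≈ 3848.273.
Standard quotas: Red 1.8679, Blue 2.9099, Green 3.6817, Gold 2.3242, Silver 0.2165.
Lower quotas: Red 1, Blue 2, Green 3, Gold 2, Silver 0 (sum 8, leaving 3 seats).
Remainders in descending order: Blue 0.9099, Red 0.8679, Green 0.6817, Gold 0.3242, Silver 0.2165.
Largest remainders: Blue, Red, Green receive the extra seats.

Red: 2; Blue: 3; Green: 4; Gold: 2; Silver: 0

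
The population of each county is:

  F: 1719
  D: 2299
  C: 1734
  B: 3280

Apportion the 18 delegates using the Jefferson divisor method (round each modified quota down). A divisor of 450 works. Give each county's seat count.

With modified divisor 450: modified quotas F 3.820, D 5.109, C 3.853, B 7.289.
Rounding down: F 3, D 5, C 3, B 7 (total 18).

F=3, D=5, C=3, B=7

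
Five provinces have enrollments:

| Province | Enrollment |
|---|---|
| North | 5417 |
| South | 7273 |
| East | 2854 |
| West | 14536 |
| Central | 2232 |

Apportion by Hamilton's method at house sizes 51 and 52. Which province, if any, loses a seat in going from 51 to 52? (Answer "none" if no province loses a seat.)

Central

At 51 seats: North 9, South 11, East 4, West 23, Central 4.
At 52 seats: North 9, South 12, East 5, West 23, Central 3.
Central drops from 4 to 3.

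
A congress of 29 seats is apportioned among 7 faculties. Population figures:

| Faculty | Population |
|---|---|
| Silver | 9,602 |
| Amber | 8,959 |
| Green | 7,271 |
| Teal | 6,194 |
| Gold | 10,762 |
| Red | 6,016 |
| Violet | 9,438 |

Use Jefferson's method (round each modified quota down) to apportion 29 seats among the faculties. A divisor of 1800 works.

With modified divisor 1800: modified quotas Silver 5.334, Amber 4.977, Green 4.039, Teal 3.441, Gold 5.979, Red 3.342, Violet 5.243.
Rounding down: Silver 5, Amber 4, Green 4, Teal 3, Gold 5, Red 3, Violet 5 (total 29).

Silver=5, Amber=4, Green=4, Teal=3, Gold=5, Red=3, Violet=5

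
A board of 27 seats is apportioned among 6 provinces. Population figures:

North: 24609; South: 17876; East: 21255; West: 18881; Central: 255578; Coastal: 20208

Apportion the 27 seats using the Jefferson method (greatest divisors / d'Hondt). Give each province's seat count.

Standard divisor 358407/27 ≈ 13274.333; standard quotas: North 1.854, South 1.347, East 1.601, West 1.422, Central 19.254, Coastal 1.522.
Rounding down gives 1, 1, 1, 1, 19, 1 = 24 seats, so the divisor must be adjusted.
With modified divisor 11900: modified quotas North 2.068, South 1.502, East 1.786, West 1.587, Central 21.477, Coastal 1.698.
Rounding down: North 2, South 1, East 1, West 1, Central 21, Coastal 1 (total 27).

North 2, South 1, East 1, West 1, Central 21, Coastal 1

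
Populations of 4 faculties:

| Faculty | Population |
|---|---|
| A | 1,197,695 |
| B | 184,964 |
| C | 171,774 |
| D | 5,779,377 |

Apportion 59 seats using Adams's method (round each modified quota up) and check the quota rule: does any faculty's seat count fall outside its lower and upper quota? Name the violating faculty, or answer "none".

Standard quotas: A 9.635, B 1.488, C 1.382, D 46.495.
Adams allocation: A 10, B 2, C 2, D 45.
D has quota 46.495 (lower 46, upper 47) but receives 45 — outside the quota interval.

D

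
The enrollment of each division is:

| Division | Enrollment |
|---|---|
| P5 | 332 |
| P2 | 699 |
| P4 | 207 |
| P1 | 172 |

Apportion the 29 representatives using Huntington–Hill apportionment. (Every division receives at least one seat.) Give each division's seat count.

P5: 7; P2: 14; P4: 4; P1: 4

With divisor 49: modified quotas P5 6.776, P2 14.265, P4 4.224, P1 3.510.
Geometric-mean thresholds: P5 √(6·7)=6.481, P2 √(14·15)=14.491, P4 √(4·5)=4.472, P1 √(3·4)=3.464.
Each quota rounded against its threshold gives P5 7, P2 14, P4 4, P1 4 (total 29).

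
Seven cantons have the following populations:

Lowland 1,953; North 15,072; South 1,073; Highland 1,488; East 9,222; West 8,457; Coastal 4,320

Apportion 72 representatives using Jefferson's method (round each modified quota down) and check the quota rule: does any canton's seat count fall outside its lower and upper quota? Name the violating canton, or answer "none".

Standard quotas: Lowland 3.381, North 26.096, South 1.858, Highland 2.576, East 15.967, West 14.642, Coastal 7.480.
Jefferson allocation: Lowland 3, North 27, South 1, Highland 2, East 17, West 15, Coastal 7.
East has quota 15.967 (lower 15, upper 16) but receives 17 — outside the quota interval.

East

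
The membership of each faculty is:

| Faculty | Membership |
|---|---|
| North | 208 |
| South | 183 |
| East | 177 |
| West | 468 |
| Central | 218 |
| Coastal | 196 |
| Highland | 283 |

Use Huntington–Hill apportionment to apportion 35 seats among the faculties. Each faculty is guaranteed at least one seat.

With divisor 50: modified quotas North 4.160, South 3.660, East 3.540, West 9.360, Central 4.360, Coastal 3.920, Highland 5.660.
Geometric-mean thresholds: North √(4·5)=4.472, South √(3·4)=3.464, East √(3·4)=3.464, West √(9·10)=9.487, Central √(4·5)=4.472, Coastal √(3·4)=3.464, Highland √(5·6)=5.477.
Each quota rounded against its threshold gives North 4, South 4, East 4, West 9, Central 4, Coastal 4, Highland 6 (total 35).

North 4, South 4, East 4, West 9, Central 4, Coastal 4, Highland 6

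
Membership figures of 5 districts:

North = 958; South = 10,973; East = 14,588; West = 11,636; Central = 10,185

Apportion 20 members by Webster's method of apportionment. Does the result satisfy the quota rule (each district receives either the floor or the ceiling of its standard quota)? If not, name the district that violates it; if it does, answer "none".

none

Standard quotas: North 0.396, South 4.540, East 6.036, West 4.814, Central 4.214.
Webster allocation: North 0, South 5, East 6, West 5, Central 4.
Every allocation lies between the lower and upper quota.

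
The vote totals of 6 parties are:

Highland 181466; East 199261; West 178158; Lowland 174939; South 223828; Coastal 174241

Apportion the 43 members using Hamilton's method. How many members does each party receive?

The standard divisor is 1131893/43 ≈ 26323.093.
Standard quotas: Highland 6.8938, East 7.5698, West 6.7681, Lowland 6.6458, South 8.5031, Coastal 6.6193.
Lower quotas: Highland 6, East 7, West 6, Lowland 6, South 8, Coastal 6 (sum 39, leaving 4 seats).
Remainders in descending order: Highland 0.8938, West 0.7681, Lowland 0.6458, Coastal 0.6193, East 0.5698, South 0.5031.
Largest remainders: Highland, West, Lowland, Coastal receive the extra seats.

Highland 7, East 7, West 7, Lowland 7, South 8, Coastal 7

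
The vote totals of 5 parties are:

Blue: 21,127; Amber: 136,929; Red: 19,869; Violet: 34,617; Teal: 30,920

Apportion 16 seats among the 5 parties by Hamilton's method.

Blue 2; Amber 9; Red 1; Violet 2; Teal 2

The standard divisor is 243462/16 ≈ 15216.375.
Standard quotas: Blue 1.3884, Amber 8.9988, Red 1.3058, Violet 2.2750, Teal 2.0320.
Lower quotas: Blue 1, Amber 8, Red 1, Violet 2, Teal 2 (sum 14, leaving 2 seats).
Remainders in descending order: Amber 0.9988, Blue 0.3884, Red 0.3058, Violet 0.2750, Teal 0.0320.
Largest remainders: Amber, Blue receive the extra seats.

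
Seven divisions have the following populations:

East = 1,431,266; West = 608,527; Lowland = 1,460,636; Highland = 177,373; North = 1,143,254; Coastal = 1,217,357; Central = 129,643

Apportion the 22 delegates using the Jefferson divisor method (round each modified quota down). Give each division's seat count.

Standard divisor 6168056/22 ≈ 280366.182; standard quotas: East 5.105, West 2.170, Lowland 5.210, Highland 0.633, North 4.078, Coastal 4.342, Central 0.462.
Rounding down gives 5, 2, 5, 0, 4, 4, 0 = 20 seats, so the divisor must be adjusted.
With modified divisor 241000: modified quotas East 5.939, West 2.525, Lowland 6.061, Highland 0.736, North 4.744, Coastal 5.051, Central 0.538.
Rounding down: East 5, West 2, Lowland 6, Highland 0, North 4, Coastal 5, Central 0 (total 22).

East 5, West 2, Lowland 6, Highland 0, North 4, Coastal 5, Central 0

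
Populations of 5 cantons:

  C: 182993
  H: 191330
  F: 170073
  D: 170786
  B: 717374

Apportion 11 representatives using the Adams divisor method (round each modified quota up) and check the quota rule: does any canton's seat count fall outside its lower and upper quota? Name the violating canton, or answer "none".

Standard quotas: C 1.405, H 1.469, F 1.306, D 1.311, B 5.508.
Adams allocation: C 2, H 2, F 1, D 1, B 5.
Every allocation lies between the lower and upper quota.

none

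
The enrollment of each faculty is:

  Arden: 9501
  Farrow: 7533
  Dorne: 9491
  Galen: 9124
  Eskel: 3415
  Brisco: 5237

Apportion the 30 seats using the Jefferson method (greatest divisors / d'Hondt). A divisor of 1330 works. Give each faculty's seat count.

With modified divisor 1330: modified quotas Arden 7.144, Farrow 5.664, Dorne 7.136, Galen 6.860, Eskel 2.568, Brisco 3.938.
Rounding down: Arden 7, Farrow 5, Dorne 7, Galen 6, Eskel 2, Brisco 3 (total 30).

Arden 7, Farrow 5, Dorne 7, Galen 6, Eskel 2, Brisco 3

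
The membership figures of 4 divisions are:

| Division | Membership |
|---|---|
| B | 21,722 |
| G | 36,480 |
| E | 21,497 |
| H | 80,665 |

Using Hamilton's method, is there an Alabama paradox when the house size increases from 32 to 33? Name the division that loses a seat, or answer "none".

B

At 32 seats: B 5, G 7, E 4, H 16.
At 33 seats: B 4, G 8, E 4, H 17.
B drops from 5 to 4.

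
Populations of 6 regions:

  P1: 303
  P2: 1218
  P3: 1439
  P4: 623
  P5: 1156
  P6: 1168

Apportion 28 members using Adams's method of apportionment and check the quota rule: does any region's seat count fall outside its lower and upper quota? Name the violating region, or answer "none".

Standard quotas: P1 1.436, P2 5.773, P3 6.821, P4 2.953, P5 5.480, P6 5.536.
Adams allocation: P1 2, P2 6, P3 7, P4 3, P5 5, P6 5.
Every allocation lies between the lower and upper quota.

none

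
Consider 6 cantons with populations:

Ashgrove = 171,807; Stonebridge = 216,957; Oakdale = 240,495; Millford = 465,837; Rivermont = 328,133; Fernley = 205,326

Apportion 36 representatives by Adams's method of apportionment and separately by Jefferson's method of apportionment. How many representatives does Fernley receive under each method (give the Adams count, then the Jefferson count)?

5 and 4

Adams: Ashgrove 4, Stonebridge 5, Oakdale 5, Millford 10, Rivermont 7, Fernley 5.
Jefferson: Ashgrove 4, Stonebridge 5, Oakdale 5, Millford 11, Rivermont 7, Fernley 4.
Fernley gets 5 under Adams and 4 under Jefferson.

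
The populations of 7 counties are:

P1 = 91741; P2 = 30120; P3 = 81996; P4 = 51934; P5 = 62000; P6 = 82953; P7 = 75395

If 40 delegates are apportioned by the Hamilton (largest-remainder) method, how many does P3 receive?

7

Standard divisor: 476139 ÷ 40 ≈ 11903.475.
Standard quotas: P1 7.7071, P2 2.5304, P3 6.8884, P4 4.3629, P5 5.2086, P6 6.9688, P7 6.3339.
Lower quotas: P1 7, P2 2, P3 6, P4 4, P5 5, P6 6, P7 6 (sum 36, leaving 4 seats).
Remainders in descending order: P6 0.9688, P3 0.8884, P1 0.7071, P2 0.5304, P4 0.3629, P7 0.3339, P5 0.2086.
The surplus seats go to P6, P3, P1, P2.
P3 receives 7.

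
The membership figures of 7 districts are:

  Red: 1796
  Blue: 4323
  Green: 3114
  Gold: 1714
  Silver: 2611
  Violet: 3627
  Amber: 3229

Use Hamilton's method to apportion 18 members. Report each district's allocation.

The standard divisor is 20414/18 ≈ 1134.111.
Standard quotas: Red 1.584, Blue 3.812, Green 2.746, Gold 1.511, Silver 2.302, Violet 3.198, Amber 2.847.
Lower quotas: Red 1, Blue 3, Green 2, Gold 1, Silver 2, Violet 3, Amber 2 (sum 14, leaving 4 seats).
Remainders in descending order: Amber 0.847, Blue 0.812, Green 0.746, Red 0.584, Gold 0.511, Silver 0.302, Violet 0.198.
The surplus seats go to Amber, Blue, Green, Red.

Red: 2, Blue: 4, Green: 3, Gold: 1, Silver: 2, Violet: 3, Amber: 3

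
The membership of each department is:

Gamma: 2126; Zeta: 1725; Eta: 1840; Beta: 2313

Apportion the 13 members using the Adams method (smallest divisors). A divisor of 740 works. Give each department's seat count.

Gamma: 3; Zeta: 3; Eta: 3; Beta: 4

With modified divisor 740: modified quotas Gamma 2.873, Zeta 2.331, Eta 2.486, Beta 3.126.
Rounding up: Gamma 3, Zeta 3, Eta 3, Beta 4 (total 13).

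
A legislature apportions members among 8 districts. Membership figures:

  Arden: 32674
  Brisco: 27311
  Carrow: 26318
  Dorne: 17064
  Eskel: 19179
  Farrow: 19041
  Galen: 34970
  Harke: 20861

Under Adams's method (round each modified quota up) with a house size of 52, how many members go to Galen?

Standard divisor 197418/52 ≈ 3796.5; standard quotas: Arden 8.606, Brisco 7.194, Carrow 6.932, Dorne 4.495, Eskel 5.052, Farrow 5.015, Galen 9.211, Harke 5.495.
Rounding up gives 9, 8, 7, 5, 6, 6, 10, 6 = 57 seats, so the divisor must be adjusted.
With modified divisor 4100: modified quotas Arden 7.969, Brisco 6.661, Carrow 6.419, Dorne 4.162, Eskel 4.678, Farrow 4.644, Galen 8.529, Harke 5.088.
Rounding up: Arden 8, Brisco 7, Carrow 7, Dorne 5, Eskel 5, Farrow 5, Galen 9, Harke 6 (total 52).
Galen receives 9.

9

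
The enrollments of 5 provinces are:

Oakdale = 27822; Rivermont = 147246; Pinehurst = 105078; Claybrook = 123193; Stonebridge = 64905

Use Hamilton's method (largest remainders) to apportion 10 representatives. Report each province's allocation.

Oakdale 1; Rivermont 3; Pinehurst 2; Claybrook 3; Stonebridge 1

Standard divisor: 468244 ÷ 10 ≈ 46824.4.
Standard quotas: Oakdale 0.5942, Rivermont 3.1446, Pinehurst 2.2441, Claybrook 2.6310, Stonebridge 1.3861.
Lower quotas: Oakdale 0, Rivermont 3, Pinehurst 2, Claybrook 2, Stonebridge 1 (sum 8, leaving 2 seats).
Remainders in descending order: Claybrook 0.6310, Oakdale 0.5942, Stonebridge 0.3861, Pinehurst 0.2441, Rivermont 0.1446.
Largest remainders: Claybrook, Oakdale receive the extra seats.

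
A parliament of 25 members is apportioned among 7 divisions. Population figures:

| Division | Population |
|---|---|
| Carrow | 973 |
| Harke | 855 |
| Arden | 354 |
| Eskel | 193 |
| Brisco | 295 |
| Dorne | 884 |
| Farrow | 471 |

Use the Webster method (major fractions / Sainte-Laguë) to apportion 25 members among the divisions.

Standard divisor 4025/25 ≈ 161; standard quotas: Carrow 6.043, Harke 5.311, Arden 2.199, Eskel 1.199, Brisco 1.832, Dorne 5.491, Farrow 2.925.
Rounding to the nearest integer gives 6, 5, 2, 1, 2, 5, 3 = 24 seats, so the divisor must be adjusted.
With modified divisor 160: modified quotas Carrow 6.081, Harke 5.344, Arden 2.212, Eskel 1.206, Brisco 1.844, Dorne 5.525, Farrow 2.944.
Rounding to the nearest integer: Carrow 6, Harke 5, Arden 2, Eskel 1, Brisco 2, Dorne 6, Farrow 3 (total 25).

Carrow 6, Harke 5, Arden 2, Eskel 1, Brisco 2, Dorne 6, Farrow 3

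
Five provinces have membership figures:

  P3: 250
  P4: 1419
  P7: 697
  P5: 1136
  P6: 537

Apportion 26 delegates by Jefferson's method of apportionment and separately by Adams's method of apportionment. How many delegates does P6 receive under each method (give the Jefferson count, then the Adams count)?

3 and 4

Jefferson: P3 1, P4 10, P7 4, P5 8, P6 3.
Adams: P3 2, P4 9, P7 4, P5 7, P6 4.
P6 gets 3 under Jefferson and 4 under Adams.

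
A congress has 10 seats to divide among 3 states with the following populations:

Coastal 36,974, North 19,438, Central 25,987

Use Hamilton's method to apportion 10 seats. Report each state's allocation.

Coastal: 5, North: 2, Central: 3

Standard divisor: 82399 ÷ 10 ≈ 8239.9.
Standard quotas: Coastal 4.4872, North 2.3590, Central 3.1538.
Lower quotas: Coastal 4, North 2, Central 3 (sum 9, leaving 1 seat).
Remainders in descending order: Coastal 0.4872, North 0.3590, Central 0.1538.
The surplus seat goes to Coastal.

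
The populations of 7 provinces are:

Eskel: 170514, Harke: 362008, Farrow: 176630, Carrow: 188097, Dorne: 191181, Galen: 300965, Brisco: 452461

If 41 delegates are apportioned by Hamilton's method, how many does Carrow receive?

4

Total 1841856; standard divisor 1841856/41 ≈ 44923.317.
Standard quotas: Eskel 3.7957, Harke 8.0584, Farrow 3.9318, Carrow 4.1871, Dorne 4.2557, Galen 6.6995, Brisco 10.0719.
Lower quotas: Eskel 3, Harke 8, Farrow 3, Carrow 4, Dorne 4, Galen 6, Brisco 10 (sum 38, leaving 3 seats).
Remainders in descending order: Farrow 0.9318, Eskel 0.7957, Galen 0.6995, Dorne 0.2557, Carrow 0.1871, Brisco 0.0719, Harke 0.0584.
Largest remainders: Farrow, Eskel, Galen receive the extra seats.
Carrow receives 4.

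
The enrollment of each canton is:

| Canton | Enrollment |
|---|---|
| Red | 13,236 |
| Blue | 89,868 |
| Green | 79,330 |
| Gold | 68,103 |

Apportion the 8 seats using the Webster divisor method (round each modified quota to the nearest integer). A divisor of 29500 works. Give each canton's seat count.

Red 0; Blue 3; Green 3; Gold 2

With modified divisor 29500: modified quotas Red 0.449, Blue 3.046, Green 2.689, Gold 2.309.
Rounding to the nearest integer: Red 0, Blue 3, Green 3, Gold 2 (total 8).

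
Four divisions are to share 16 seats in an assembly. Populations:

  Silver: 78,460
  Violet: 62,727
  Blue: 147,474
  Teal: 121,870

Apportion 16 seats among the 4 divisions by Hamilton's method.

The standard divisor is 410531/16 ≈ 25658.188.
Standard quotas: Silver 3.0579, Violet 2.4447, Blue 5.7476, Teal 4.7498.
Lower quotas: Silver 3, Violet 2, Blue 5, Teal 4 (sum 14, leaving 2 seats).
Remainders in descending order: Teal 0.7498, Blue 0.7476, Violet 0.4447, Silver 0.0579.
The surplus seats go to Teal, Blue.

Silver 3; Violet 2; Blue 6; Teal 5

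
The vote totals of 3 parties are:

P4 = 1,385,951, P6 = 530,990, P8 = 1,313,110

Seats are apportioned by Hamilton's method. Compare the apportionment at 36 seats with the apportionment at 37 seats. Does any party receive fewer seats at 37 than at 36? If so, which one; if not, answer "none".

none

At 36 seats: P4 15, P6 6, P8 15.
At 37 seats: P4 16, P6 6, P8 15.
No party's allocation decreased.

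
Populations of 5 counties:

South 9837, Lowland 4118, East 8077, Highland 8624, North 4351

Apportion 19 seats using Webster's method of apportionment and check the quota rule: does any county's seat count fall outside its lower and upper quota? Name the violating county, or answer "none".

Standard quotas: South 5.339, Lowland 2.235, East 4.384, Highland 4.681, North 2.361.
Webster allocation: South 5, Lowland 2, East 5, Highland 5, North 2.
Every allocation lies between the lower and upper quota.

none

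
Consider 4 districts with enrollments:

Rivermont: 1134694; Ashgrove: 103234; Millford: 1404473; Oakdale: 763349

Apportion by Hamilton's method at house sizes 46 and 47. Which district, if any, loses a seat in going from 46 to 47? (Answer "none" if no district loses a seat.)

Ashgrove

At 46 seats: Rivermont 15, Ashgrove 2, Millford 19, Oakdale 10.
At 47 seats: Rivermont 16, Ashgrove 1, Millford 19, Oakdale 11.
Ashgrove drops from 2 to 1.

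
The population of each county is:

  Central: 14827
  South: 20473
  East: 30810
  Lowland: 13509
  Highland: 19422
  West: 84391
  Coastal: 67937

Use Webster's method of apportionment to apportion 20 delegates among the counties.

Central: 1; South: 2; East: 2; Lowland: 1; Highland: 2; West: 7; Coastal: 5

Standard divisor 251369/20 ≈ 12568.45; standard quotas: Central 1.180, South 1.629, East 2.451, Lowland 1.075, Highland 1.545, West 6.715, Coastal 5.405.
Rounding to the nearest integer gives Central 1, South 2, East 2, Lowland 1, Highland 2, West 7, Coastal 5 — total 20, matching the house size, so no adjustment is needed.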